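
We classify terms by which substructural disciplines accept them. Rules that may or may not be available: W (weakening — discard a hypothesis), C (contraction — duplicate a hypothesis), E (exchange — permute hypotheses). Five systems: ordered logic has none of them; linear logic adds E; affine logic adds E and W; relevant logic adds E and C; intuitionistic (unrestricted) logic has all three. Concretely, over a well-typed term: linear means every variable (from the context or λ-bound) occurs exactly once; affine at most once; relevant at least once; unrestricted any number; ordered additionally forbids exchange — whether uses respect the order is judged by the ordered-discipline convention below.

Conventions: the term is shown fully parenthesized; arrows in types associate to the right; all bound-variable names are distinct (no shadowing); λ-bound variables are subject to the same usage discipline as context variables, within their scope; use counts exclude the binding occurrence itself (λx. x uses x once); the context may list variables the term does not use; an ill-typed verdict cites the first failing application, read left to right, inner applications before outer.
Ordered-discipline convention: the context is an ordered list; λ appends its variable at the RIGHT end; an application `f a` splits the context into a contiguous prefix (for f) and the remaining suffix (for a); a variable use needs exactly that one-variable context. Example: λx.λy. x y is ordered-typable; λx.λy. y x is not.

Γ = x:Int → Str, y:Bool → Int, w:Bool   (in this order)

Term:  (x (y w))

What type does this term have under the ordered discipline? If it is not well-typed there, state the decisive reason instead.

term : Str
usage: x: 1×, y: 1×, w: 1×
left-to-right use order: x, y, w
typing: well-typed — term : Str
all disciplines: ordered ✓, linear ✓, affine ✓, relevant ✓, unrestricted ✓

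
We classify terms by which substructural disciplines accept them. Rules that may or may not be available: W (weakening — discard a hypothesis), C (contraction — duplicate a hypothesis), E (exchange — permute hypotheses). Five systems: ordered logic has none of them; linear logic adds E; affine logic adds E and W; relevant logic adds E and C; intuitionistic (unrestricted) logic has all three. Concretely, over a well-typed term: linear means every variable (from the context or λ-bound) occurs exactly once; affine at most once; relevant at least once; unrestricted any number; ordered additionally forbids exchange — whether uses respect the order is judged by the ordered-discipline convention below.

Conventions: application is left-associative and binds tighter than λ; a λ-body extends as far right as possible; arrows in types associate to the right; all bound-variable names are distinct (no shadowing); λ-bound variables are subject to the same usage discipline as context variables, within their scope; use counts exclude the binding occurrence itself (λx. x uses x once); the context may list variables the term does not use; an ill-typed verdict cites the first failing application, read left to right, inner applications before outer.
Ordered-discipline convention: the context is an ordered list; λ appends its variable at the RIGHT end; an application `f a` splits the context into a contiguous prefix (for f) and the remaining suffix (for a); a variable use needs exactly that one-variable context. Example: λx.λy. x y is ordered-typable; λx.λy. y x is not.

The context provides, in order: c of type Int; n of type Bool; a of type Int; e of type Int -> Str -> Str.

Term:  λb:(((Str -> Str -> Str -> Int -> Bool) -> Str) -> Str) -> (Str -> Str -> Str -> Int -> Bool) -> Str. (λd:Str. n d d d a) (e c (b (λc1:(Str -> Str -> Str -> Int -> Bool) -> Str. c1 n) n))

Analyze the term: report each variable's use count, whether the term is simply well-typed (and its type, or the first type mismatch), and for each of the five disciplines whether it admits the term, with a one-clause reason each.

usage: c: 1×; n: 3×; a: 1×; e: 1×; b (λ-bound): 1×; d (λ-bound): 3×; c1 (λ-bound): 1×
uses in reading order: n, d, d, d, a, e, c, b, c1, n, n
typing: ill-typed: applying a non-function (Bool)
ordered ✗ (fails simple typing)
linear ✗ (a type mismatch blocks all five)
affine ✗ (the type mismatch rejects it)
relevant ✗ (not simply typable)
unrestricted ✗ (fails simple typing)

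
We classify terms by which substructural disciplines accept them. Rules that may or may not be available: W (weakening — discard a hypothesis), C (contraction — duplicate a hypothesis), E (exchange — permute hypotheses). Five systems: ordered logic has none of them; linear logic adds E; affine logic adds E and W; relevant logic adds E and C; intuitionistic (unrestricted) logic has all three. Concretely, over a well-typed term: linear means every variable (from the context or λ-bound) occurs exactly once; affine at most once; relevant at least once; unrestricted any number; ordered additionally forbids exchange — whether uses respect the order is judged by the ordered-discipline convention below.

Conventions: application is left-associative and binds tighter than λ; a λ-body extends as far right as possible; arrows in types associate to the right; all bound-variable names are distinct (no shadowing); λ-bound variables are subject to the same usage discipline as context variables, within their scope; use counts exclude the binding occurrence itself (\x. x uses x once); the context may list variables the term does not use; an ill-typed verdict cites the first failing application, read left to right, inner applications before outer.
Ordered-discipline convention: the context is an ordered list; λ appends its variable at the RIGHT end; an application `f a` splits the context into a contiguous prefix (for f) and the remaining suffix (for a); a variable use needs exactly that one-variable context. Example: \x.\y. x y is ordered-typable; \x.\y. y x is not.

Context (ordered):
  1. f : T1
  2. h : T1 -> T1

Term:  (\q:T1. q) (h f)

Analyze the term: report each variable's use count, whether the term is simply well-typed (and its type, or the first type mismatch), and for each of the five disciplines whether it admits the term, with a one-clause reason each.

use counts: f: 1×, h: 1×, q [bound]: 1×
order of uses: q, h, f
typing: well-typed — term : T1
ordered: ✗ — no ordered split (uses run q, h, f)
linear: ✓ — f, h, q: one use apiece
affine: ✓ — none of f, h, q used more than once
relevant: ✓ — f, h, q: all used, weakening unneeded
unrestricted: ✓ — typability at T1 is all that's needed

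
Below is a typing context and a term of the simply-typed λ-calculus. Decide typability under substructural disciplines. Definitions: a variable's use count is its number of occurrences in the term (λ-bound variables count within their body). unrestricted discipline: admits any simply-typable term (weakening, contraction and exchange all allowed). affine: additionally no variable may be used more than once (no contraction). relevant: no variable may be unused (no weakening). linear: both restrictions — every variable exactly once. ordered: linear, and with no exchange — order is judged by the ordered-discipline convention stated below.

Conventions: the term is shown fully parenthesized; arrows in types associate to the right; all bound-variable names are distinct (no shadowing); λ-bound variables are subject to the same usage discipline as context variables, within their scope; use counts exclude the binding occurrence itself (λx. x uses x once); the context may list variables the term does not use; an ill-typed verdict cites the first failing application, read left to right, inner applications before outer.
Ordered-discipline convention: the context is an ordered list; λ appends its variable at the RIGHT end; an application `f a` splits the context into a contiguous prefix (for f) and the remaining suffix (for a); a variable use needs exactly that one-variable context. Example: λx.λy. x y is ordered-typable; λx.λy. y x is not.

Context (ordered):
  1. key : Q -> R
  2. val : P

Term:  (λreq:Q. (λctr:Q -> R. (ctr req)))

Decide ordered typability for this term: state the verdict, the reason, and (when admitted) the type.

no — key, val never used (weakening)
variable uses: key: 0, val: 0, req (bound): 1, ctr (bound): 1
uses in reading order: ctr, req
typing: ✓ — Q -> (Q -> R) -> R
across the five disciplines: ordered ✗ | linear ✗ | affine ✓ | relevant ✗ | unrestricted ✓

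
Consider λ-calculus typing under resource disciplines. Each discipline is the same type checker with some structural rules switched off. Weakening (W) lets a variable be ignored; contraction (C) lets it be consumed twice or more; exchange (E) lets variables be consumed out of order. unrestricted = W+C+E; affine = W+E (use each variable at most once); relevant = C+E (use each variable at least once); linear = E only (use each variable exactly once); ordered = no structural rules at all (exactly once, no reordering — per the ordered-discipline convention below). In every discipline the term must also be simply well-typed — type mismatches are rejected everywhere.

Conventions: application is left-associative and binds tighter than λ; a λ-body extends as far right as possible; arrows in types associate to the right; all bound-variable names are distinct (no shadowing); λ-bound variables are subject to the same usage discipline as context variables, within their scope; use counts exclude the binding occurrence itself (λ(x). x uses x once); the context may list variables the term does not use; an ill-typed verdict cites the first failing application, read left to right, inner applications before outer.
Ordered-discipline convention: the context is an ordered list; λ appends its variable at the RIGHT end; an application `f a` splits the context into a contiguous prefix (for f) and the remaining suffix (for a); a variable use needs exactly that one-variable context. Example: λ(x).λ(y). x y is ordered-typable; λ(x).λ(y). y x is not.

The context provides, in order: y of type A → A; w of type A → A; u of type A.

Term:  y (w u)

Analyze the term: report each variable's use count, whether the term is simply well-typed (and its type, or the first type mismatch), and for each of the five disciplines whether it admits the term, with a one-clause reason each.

use counts: y=1, w=1, u=1
order of uses: y, w, u
typing: the term checks, with type A
ordered: ✓ — y, w, u: once each, no exchange needed
linear: ✓ — each of y, w, u used exactly once
affine: ✓ — at most one use each (y, w, u)
relevant: ✓ — y, w, u: all used, weakening unneeded
unrestricted: ✓ — typability at A is all that's needed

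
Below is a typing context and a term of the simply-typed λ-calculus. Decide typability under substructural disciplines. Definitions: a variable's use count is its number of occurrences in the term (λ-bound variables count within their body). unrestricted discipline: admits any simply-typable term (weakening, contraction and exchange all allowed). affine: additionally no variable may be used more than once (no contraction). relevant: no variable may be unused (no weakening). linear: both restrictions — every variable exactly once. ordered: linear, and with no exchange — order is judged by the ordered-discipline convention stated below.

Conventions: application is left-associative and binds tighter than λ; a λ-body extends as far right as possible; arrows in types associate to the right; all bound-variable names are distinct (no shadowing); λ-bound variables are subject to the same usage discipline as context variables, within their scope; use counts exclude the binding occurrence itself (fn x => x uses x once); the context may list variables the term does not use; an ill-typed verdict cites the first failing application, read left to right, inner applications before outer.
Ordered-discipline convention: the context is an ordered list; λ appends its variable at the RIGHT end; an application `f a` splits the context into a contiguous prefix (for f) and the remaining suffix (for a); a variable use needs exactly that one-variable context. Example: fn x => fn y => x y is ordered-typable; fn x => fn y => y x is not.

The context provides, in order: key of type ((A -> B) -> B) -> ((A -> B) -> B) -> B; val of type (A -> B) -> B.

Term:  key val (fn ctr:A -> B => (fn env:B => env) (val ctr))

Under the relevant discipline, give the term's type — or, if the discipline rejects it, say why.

term : B
usage: key ×1, val ×2, ctr [bound] ×1, env [bound] ×1
uses in reading order: key, val, env, val, ctr
typing: the term checks, with type B
per-discipline verdicts: ordered ✗; linear ✗; affine ✗; relevant ✓; unrestricted ✓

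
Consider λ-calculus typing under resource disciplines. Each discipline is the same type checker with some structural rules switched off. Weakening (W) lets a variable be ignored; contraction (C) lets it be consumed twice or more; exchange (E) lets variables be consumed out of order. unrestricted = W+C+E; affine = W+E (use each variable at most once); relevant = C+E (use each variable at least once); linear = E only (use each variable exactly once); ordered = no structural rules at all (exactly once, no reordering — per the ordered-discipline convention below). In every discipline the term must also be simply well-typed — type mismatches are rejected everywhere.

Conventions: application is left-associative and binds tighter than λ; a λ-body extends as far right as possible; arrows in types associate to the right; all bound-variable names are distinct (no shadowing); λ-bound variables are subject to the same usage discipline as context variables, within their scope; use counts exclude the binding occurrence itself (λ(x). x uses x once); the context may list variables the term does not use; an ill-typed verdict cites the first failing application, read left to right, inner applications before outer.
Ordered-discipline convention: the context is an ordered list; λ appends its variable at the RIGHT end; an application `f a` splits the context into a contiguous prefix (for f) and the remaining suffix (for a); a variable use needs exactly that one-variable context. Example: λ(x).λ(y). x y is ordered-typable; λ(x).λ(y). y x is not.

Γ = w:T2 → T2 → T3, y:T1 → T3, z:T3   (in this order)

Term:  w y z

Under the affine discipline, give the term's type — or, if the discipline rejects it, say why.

not well-typed under affine — a type mismatch blocks all five
counts: w ×1, y ×1, z ×1
order of uses: w, y, z
typing: ill-typed: argument of type T1 → T3 where T2 is required
all disciplines: ordered ✗; linear ✗; affine ✗; relevant ✗; unrestricted ✗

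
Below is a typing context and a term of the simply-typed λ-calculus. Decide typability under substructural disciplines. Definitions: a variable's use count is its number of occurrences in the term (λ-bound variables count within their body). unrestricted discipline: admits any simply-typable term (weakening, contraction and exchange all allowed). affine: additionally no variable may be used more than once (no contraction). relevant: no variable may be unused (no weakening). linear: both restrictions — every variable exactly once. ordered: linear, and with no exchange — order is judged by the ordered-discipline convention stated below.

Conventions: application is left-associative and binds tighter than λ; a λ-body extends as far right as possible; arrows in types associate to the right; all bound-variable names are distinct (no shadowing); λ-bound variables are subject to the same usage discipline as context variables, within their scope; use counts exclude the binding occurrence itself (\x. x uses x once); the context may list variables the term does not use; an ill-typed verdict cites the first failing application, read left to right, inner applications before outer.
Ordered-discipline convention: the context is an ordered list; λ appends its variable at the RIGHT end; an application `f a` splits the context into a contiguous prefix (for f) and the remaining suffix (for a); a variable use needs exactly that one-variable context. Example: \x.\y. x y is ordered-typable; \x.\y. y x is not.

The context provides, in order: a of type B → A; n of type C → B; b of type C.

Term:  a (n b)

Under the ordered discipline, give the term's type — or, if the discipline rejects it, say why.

term : A
counts: a: 1; n: 1; b: 1
left-to-right use order: a, n, b
typing: the term checks, with type A
summary: ordered ✓ · linear ✓ · affine ✓ · relevant ✓ · unrestricted ✓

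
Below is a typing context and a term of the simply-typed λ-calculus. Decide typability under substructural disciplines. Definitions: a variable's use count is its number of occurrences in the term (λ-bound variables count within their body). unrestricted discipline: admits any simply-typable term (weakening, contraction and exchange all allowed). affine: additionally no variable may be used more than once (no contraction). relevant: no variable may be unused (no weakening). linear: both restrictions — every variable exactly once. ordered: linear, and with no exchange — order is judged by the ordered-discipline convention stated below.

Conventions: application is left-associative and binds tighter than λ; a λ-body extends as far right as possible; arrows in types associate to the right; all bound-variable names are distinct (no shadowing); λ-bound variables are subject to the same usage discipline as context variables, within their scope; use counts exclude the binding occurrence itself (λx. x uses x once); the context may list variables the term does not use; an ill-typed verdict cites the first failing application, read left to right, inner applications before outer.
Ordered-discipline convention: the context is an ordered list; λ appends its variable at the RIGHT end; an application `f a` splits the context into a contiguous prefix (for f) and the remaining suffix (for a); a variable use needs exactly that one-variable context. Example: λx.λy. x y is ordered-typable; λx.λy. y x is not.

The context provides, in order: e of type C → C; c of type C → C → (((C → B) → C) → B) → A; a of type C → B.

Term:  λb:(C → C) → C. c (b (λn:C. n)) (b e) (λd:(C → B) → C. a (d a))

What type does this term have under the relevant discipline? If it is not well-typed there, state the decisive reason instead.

term : ((C → C) → C) → A
variable uses: e: 1; c: 1; a: 2; b (bound): 2; n (bound): 1; d (bound): 1
use order (left to right): c, b, n, b, e, a, d, a
typing: ✓ — ((C → C) → C) → A
across the five disciplines: ordered ✗ | linear ✗ | affine ✗ | relevant ✓ | unrestricted ✓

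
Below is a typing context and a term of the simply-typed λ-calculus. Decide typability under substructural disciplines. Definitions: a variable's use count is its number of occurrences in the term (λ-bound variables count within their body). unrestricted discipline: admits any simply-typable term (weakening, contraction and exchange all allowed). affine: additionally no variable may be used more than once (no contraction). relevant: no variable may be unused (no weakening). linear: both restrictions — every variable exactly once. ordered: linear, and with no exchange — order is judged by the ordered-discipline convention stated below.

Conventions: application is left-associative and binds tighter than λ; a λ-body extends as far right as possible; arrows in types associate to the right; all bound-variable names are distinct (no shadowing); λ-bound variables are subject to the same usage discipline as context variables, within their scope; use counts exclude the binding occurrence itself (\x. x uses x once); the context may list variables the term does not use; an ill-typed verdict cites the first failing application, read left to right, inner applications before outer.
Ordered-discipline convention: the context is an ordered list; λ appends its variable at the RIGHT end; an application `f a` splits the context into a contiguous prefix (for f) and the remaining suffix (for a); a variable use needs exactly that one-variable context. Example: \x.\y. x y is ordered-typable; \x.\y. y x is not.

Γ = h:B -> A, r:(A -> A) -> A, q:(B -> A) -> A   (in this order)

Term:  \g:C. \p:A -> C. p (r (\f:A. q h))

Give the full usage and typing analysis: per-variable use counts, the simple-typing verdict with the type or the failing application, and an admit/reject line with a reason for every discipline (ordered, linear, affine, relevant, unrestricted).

variable uses: h ×1, r ×1, q ×1, g [bound] ×0, p [bound] ×1, f [bound] ×0
uses in reading order: p, r, q, h
typing: the term checks, with type C -> (A -> C) -> C
ordered: ✗, needs weakening: g, f unused
linear: ✗, needs weakening: g, f unused
affine: ✓, at most one use each (h, r, q, g, p, f)
relevant: ✗, needs weakening: g, f unused
unrestricted: ✓, simply typable at C -> (A -> C) -> C; W, C, E all held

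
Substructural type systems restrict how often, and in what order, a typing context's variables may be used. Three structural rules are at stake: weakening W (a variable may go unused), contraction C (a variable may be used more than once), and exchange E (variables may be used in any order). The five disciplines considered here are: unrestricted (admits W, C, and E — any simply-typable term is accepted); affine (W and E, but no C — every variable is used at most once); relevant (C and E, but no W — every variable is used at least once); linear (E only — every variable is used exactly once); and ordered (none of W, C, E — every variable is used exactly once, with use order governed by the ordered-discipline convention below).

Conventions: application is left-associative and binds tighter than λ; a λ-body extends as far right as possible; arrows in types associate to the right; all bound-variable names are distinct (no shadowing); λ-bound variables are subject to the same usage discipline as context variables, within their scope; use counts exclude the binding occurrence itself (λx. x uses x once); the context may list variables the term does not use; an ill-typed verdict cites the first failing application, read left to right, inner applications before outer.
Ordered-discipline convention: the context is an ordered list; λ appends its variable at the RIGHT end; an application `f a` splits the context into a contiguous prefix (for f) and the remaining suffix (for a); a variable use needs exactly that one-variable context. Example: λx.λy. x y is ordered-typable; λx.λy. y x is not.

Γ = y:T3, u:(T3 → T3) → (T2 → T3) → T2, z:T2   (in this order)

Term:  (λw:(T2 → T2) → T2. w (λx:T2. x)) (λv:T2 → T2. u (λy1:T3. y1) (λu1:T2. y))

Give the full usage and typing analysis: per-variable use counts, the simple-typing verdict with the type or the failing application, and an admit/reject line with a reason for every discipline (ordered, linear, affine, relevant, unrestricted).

usage: y: 1, u: 1, z: 0, w [bound]: 1, x [bound]: 1, v [bound]: 0, y1 [bound]: 1, u1 [bound]: 0
use order (left to right): w, x, u, y1, y
typing: the term checks, with type T2
ordered: ✗, z, v, u1 left unused
linear: ✗, z, v, u1 left unused
affine: ✓, at most one use each (y, u, z, w, x, v, y1, u1)
relevant: ✗, z, v, u1 left unused
unrestricted: ✓, simply typable at T2; W, C, E all held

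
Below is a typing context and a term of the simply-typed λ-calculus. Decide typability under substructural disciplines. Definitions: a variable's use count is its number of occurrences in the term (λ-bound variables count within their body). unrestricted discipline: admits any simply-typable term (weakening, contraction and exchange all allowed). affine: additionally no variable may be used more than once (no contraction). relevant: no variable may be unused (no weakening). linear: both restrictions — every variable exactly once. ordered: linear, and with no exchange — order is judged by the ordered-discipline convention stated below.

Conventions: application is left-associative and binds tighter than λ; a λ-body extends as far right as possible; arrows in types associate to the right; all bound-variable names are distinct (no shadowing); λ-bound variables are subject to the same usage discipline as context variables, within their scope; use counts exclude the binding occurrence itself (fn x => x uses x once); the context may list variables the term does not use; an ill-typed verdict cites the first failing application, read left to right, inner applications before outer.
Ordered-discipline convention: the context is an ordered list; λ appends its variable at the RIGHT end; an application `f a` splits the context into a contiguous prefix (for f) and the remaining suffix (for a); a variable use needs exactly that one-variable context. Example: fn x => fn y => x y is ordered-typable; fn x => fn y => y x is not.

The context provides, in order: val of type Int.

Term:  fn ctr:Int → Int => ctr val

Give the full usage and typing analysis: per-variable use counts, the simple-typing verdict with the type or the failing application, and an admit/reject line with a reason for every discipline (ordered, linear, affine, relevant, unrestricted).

use counts: val ×1, ctr [bound] ×1
order of uses: ctr, val
typing: the term checks, with type (Int → Int) → Int
ordered: ✗, use order ctr, val needs exchange
linear: ✓, exactly-once usage across val, ctr
affine: ✓, at most one use each (val, ctr)
relevant: ✓, none of val, ctr goes unused
unrestricted: ✓, well-typed at (Int → Int) → Int; no restrictions here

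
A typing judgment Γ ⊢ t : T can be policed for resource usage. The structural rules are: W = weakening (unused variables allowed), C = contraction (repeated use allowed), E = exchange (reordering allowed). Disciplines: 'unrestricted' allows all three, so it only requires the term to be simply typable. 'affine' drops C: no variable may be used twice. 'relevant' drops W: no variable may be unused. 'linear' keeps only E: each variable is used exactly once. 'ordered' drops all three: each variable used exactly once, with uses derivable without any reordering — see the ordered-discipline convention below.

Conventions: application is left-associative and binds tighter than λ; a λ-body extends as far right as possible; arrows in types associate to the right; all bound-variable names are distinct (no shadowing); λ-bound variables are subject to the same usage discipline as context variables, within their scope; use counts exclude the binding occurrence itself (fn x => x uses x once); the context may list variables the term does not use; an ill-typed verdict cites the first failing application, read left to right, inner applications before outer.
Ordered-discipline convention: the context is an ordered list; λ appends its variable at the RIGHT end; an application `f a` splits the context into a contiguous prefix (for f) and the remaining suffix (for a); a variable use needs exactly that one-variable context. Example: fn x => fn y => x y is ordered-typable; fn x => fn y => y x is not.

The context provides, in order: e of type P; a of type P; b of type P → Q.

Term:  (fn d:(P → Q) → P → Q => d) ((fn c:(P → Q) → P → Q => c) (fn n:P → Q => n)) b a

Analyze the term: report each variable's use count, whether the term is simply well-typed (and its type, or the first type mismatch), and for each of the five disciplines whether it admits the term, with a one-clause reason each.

usage: e ×0, a ×1, b ×1, d (bound) ×1, c (bound) ×1, n (bound) ×1
uses in reading order: d, c, n, b, a
typing: well-typed — term : Q
ordered: ✗, e left unused
linear: ✗, e left unused
affine: ✓, at most one use each (e, a, b, d, c, n)
relevant: ✗, e left unused
unrestricted: ✓, type-checks (Q) and nothing is barred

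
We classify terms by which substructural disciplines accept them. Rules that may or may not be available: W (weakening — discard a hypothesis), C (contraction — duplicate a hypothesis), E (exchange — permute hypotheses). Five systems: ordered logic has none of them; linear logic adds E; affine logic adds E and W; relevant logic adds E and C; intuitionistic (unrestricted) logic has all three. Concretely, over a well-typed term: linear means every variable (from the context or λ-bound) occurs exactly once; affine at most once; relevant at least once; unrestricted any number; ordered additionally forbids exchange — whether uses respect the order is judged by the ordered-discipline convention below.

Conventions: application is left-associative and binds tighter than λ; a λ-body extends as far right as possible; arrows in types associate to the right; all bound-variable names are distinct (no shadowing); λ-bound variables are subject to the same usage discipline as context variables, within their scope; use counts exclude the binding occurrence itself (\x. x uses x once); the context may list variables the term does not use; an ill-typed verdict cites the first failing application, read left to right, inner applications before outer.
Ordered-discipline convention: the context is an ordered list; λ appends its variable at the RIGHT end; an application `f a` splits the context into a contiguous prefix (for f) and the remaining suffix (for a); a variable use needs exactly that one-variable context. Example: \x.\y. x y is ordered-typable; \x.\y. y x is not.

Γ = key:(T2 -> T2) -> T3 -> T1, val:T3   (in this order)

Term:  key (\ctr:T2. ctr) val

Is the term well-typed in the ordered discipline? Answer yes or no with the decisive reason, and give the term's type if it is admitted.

yes — key, val, ctr once each; derivable with no W/C/E; term : T1
variable uses: key=1; val=1; ctr [bound]=1
order of uses: key, ctr, val
typing: well-typed — term : T1
all disciplines: ordered ✓; linear ✓; affine ✓; relevant ✓; unrestricted ✓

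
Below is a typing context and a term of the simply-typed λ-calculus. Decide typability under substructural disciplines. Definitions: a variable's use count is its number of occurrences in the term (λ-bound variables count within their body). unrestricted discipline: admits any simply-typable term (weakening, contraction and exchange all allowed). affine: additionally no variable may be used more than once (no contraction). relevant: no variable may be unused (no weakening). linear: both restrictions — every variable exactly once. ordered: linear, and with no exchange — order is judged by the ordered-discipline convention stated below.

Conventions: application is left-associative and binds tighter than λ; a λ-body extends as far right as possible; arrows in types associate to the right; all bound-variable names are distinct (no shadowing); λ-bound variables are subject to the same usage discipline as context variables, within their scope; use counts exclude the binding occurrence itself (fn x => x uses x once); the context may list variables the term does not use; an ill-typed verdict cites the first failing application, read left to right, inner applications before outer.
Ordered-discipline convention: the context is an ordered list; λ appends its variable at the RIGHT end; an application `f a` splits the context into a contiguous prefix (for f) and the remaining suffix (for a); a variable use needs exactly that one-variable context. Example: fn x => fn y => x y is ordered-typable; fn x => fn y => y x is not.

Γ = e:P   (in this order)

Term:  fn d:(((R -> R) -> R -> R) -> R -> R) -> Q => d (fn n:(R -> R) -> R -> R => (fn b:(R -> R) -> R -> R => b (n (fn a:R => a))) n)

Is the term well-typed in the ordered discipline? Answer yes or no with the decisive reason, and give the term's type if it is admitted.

no — uses contraction: n ×2; unused: e — weakening required
usage: e: 0×; d (λ-bound): 1×; n (λ-bound): 2×; b (λ-bound): 1×; a (λ-bound): 1×
uses in reading order: d, b, n, a, n
typing: well-typed at ((((R -> R) -> R -> R) -> R -> R) -> Q) -> Q
all disciplines: ordered ✗ · linear ✗ · affine ✗ · relevant ✗ · unrestricted ✓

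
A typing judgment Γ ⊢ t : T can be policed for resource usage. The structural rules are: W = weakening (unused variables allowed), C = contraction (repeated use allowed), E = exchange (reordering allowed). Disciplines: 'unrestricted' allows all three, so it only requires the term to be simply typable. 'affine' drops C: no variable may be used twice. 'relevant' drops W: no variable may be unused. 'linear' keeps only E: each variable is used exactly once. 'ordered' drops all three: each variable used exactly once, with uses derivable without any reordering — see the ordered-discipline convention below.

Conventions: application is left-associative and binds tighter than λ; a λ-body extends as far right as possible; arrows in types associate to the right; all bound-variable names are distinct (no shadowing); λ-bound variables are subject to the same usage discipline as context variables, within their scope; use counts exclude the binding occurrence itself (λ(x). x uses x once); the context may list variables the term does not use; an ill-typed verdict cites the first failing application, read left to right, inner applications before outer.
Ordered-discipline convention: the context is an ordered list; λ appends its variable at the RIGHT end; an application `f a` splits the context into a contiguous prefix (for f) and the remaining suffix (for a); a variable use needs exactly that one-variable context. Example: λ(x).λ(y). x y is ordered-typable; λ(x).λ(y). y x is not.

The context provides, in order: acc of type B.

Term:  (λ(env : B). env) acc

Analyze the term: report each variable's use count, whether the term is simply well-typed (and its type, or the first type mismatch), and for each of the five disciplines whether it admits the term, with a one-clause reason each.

counts: acc=1, env (bound)=1
uses in reading order: env, acc
typing: well-typed at B
ordered: ✓ — acc, env: once each, no exchange needed
linear: ✓ — each of acc, env used exactly once
affine: ✓ — at most one use each (acc, env)
relevant: ✓ — none of acc, env goes unused
unrestricted: ✓ — simply typable at B; W, C, E all held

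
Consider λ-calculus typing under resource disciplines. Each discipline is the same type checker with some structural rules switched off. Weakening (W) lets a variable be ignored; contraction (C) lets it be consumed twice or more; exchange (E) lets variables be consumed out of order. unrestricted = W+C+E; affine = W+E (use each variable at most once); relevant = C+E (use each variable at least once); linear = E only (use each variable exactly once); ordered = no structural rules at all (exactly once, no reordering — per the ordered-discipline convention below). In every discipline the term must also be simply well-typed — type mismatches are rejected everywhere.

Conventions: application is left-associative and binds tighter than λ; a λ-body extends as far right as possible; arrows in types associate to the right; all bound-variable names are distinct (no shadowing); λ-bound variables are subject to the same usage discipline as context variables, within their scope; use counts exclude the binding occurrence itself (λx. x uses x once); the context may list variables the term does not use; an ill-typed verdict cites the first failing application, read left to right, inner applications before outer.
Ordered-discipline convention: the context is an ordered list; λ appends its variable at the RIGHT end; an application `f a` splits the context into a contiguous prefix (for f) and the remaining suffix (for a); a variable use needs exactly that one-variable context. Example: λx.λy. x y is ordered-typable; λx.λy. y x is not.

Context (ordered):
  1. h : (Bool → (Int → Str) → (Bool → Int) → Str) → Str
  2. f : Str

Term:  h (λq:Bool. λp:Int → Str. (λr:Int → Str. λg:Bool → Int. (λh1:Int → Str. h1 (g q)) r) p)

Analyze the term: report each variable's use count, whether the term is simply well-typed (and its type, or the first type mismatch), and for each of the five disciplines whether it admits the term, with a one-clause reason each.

usage: h=1, f=0, q [bound]=1, p [bound]=1, r [bound]=1, g [bound]=1, h1 [bound]=1
uses in reading order: h, h1, g, q, r, p
typing: ✓ — Str
ordered: ✗ — unused: f — weakening required
linear: ✗ — unused: f — weakening required
affine: ✓ — h, f, q, p, r, g, h1: no repeats, contraction unneeded
relevant: ✗ — unused: f — weakening required
unrestricted: ✓ — type-checks (Str) and nothing is barred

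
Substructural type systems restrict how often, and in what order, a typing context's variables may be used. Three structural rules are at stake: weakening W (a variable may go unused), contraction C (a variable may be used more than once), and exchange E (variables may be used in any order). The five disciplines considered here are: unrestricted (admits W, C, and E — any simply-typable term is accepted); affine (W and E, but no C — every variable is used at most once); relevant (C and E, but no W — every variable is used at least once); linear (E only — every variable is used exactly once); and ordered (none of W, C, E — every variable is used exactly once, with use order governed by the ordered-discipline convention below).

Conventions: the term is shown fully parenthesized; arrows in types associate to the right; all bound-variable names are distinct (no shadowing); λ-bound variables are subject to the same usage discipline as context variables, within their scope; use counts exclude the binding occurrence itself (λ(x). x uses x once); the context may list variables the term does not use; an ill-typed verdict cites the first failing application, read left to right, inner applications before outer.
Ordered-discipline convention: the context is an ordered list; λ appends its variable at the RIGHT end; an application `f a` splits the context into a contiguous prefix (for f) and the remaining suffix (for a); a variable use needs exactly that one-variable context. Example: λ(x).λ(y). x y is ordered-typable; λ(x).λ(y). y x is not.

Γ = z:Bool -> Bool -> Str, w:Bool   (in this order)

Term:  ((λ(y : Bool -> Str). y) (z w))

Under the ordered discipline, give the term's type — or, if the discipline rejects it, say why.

term : Bool -> Str
variable uses: z=1, w=1, y (bound)=1
use order (left to right): y, z, w
typing: well-typed — term : Bool -> Str
across the five disciplines: ordered ✓; linear ✓; affine ✓; relevant ✓; unrestricted ✓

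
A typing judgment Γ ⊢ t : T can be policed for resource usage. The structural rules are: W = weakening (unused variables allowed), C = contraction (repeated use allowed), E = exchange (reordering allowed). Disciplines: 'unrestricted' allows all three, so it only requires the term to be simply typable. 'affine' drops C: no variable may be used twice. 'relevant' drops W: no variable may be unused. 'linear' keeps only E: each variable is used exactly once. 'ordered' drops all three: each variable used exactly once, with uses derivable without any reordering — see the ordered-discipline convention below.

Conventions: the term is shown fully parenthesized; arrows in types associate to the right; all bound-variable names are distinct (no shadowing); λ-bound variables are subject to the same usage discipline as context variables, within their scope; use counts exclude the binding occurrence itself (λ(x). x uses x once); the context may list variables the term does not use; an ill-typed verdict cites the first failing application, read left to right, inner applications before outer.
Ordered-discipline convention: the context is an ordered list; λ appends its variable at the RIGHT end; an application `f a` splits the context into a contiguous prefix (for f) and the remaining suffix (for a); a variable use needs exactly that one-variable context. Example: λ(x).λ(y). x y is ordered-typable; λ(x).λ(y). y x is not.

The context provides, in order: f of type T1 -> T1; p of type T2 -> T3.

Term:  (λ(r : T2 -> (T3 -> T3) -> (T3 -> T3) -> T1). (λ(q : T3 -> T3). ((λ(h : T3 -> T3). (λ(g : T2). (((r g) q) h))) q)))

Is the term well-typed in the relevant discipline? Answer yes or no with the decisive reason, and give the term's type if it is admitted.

no — needs weakening: f, p unused
counts: f ×0; p ×0; r [bound] ×1; q [bound] ×2; h [bound] ×1; g [bound] ×1
uses in reading order: r, g, q, h, q
typing: ✓ — (T2 -> (T3 -> T3) -> (T3 -> T3) -> T1) -> (T3 -> T3) -> T2 -> T1
per-discipline verdicts: ordered ✗; linear ✗; affine ✗; relevant ✗; unrestricted ✓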